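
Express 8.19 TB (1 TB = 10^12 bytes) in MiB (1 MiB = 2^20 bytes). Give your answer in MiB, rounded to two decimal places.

7,810,592.65 MiB

8.19 TB × 1,000,000,000,000 bytes/TB = 8,190,000,000,000 bytes
1 MiB = 1,048,576 bytes
8,190,000,000,000 / 1,048,576 = 7,810,592.65 MiB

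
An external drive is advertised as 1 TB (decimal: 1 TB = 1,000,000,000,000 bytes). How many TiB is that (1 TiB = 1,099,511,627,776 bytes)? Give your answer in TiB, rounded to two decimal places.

0.91 TiB

1 TB × 1,000,000,000,000 bytes/TB = 1,000,000,000,000 bytes
1 TiB = 2^40 bytes = 1,099,511,627,776 bytes
1,000,000,000,000 / 1,099,511,627,776 = 0.91 TiB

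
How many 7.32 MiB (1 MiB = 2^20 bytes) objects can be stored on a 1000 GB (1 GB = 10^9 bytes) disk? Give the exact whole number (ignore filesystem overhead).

130,283

Capacity: 1000 GB = 1,000,000,000,000 bytes
Per item: 7.32 MiB = 7,675,576.32 bytes
⌊1,000,000,000,000 / 7,675,576.32⌋ = 130,283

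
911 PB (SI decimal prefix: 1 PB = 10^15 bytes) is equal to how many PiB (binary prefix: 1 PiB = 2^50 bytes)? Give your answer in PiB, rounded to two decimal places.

911 PB = 911 × 10^15 bytes = 911,000,000,000,000,000 bytes
1 PiB = 2^50 bytes = 1,125,899,906,842,624 bytes
911,000,000,000,000,000 / 1,125,899,906,842,624 = 809.13 PiB

809.13 PiB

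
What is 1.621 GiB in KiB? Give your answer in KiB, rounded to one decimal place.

1.621 GiB = 1.621 × 2^30 bytes = 1,740,535,496.704 bytes
1 KiB = 1,024 bytes
1,740,535,496.704 / 1,024 = 1,699,741.7 KiB

1,699,741.7 KiB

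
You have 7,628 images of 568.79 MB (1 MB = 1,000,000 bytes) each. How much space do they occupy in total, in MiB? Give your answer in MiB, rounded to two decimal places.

4,137,735.48 MiB

Total = 7,628 × 568.79 MB = 4338730.12 MB
= 4338730.12 × 1,000,000 bytes = 4,338,730,120,000 bytes
1 MiB = 1,048,576 bytes
4,338,730,120,000 / 1,048,576 = 4,137,735.48 MiB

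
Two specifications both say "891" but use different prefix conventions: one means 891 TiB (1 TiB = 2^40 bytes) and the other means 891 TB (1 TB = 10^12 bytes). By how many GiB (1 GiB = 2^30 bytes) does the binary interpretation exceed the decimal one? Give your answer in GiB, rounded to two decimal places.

82,575.59 GiB

891 TiB = 891 × 1,099,511,627,776 = 979,664,860,348,416 bytes
891 TB = 891 × 1,000,000,000,000 = 891,000,000,000,000 bytes
difference = 88,664,860,348,416 bytes
88,664,860,348,416 / 1,073,741,824 = 82,575.59 GiB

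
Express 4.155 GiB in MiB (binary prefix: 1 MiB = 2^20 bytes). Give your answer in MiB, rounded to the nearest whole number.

4.155 GiB = 4.155 × 2^30 bytes = 4,461,397,278.72 bytes
1 MiB = 1,048,576 bytes
4,461,397,278.72 / 1,048,576 = 4,255 MiB

4,255 MiB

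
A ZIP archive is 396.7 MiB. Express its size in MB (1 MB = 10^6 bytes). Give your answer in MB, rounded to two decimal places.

396.7 MiB = 396.7 × 2^20 bytes = 415,970,099.2 bytes
1 MB = 1,000,000 bytes
415,970,099.2 / 1,000,000 = 415.97 MB

415.97 MB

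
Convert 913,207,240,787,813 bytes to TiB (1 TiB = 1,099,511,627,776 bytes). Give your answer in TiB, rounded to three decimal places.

830.557 TiB

913,207,240,787,813 bytes given.
1 TiB = 2^40 bytes = 1,099,511,627,776 bytes
913,207,240,787,813 / 1,099,511,627,776 = 830.557 TiB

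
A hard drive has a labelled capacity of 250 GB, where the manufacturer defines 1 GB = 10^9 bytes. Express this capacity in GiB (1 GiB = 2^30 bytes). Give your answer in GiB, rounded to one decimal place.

232.8 GiB

250 GB = 250 × 10^9 bytes = 250,000,000,000 bytes
1 GiB = 1,073,741,824 bytes
250,000,000,000 / 1,073,741,824 = 232.8 GiB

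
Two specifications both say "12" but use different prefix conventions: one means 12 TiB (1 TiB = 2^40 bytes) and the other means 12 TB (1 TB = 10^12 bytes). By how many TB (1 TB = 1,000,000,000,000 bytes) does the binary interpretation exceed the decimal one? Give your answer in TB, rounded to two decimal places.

12 TiB = 12 × 1,099,511,627,776 = 13,194,139,533,312 bytes
12 TB = 12 × 1,000,000,000,000 = 12,000,000,000,000 bytes
difference = 1,194,139,533,312 bytes
1,194,139,533,312 / 1,000,000,000,000 = 1.19 TB

1.19 TB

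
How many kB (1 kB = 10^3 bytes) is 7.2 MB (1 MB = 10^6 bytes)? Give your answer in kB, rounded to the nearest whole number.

7.2 MB = 7.2 × 10^6 bytes = 7,200,000 bytes
1 kB = 1,000 bytes
7,200,000 / 1,000 = 7,200 kB

7,200 kB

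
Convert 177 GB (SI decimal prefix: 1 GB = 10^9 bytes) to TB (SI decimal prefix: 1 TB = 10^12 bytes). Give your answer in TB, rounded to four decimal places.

177 GB = 177 × 10^9 bytes = 177,000,000,000 bytes
1 TB = 10^12 bytes = 1,000,000,000,000 bytes
177,000,000,000 / 1,000,000,000,000 = 0.1770 TB

0.1770 TB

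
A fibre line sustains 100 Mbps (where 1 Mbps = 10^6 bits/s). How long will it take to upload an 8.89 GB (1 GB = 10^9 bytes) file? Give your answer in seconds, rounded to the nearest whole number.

711 seconds

8.89 GB = 8,890,000,000 bytes = 71,120,000,000 bits
100 Mbps = 100,000,000 bits/s
time = 71,120,000,000 / 100,000,000 = 711 s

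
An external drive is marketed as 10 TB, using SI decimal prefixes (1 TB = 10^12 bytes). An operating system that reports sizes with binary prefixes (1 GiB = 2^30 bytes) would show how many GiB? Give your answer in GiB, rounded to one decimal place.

10 TB × 1,000,000,000,000 bytes/TB = 10,000,000,000,000 bytes
1 GiB = 1,073,741,824 bytes
10,000,000,000,000 / 1,073,741,824 = 9,313.2 GiB

9,313.2 GiB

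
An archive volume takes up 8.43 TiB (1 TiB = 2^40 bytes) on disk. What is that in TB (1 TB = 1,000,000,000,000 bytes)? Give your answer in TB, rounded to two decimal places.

8.43 TiB × 1,099,511,627,776 bytes/TiB = 9,268,883,022,151.68 bytes
1 TB = 1,000,000,000,000 bytes
9,268,883,022,151.68 / 1,000,000,000,000 = 9.27 TB

9.27 TB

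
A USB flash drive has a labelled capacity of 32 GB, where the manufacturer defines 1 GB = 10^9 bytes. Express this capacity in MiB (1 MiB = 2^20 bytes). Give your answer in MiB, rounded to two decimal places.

30,517.58 MiB

32 GB × 1,000,000,000 bytes/GB = 32,000,000,000 bytes
1 MiB = 2^20 bytes = 1,048,576 bytes
32,000,000,000 / 1,048,576 = 30,517.58 MiB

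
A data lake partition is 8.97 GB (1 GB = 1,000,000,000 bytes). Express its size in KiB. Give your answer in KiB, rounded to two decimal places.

8,759,765.63 KiB

8.97 GB × 1,000,000,000 bytes/GB = 8,970,000,000 bytes
1 KiB = 2^10 bytes = 1,024 bytes
8,970,000,000 / 1,024 = 8,759,765.63 KiB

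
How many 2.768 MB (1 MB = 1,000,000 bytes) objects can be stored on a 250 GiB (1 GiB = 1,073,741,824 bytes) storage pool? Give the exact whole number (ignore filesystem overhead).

Capacity: 250 GiB = 268,435,456,000 bytes
Per item: 2.768 MB = 2,768,000 bytes
⌊268,435,456,000 / 2,768,000⌋ = 96,978

96,978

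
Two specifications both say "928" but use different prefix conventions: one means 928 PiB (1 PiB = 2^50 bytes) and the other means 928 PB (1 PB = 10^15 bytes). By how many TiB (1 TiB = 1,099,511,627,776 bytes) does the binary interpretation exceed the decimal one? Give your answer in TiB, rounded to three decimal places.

928 PiB = 928 × 1,125,899,906,842,624 = 1,044,835,113,549,955,072 bytes
928 PB = 928 × 1,000,000,000,000,000 = 928,000,000,000,000,000 bytes
difference = 116,835,113,549,955,072 bytes
116,835,113,549,955,072 / 1,099,511,627,776 = 106,260.917 TiB

106,260.917 TiB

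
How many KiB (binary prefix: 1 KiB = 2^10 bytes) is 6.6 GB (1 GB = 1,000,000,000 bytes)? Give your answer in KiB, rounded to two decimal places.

6.6 GB × 1,000,000,000 bytes/GB = 6,600,000,000 bytes
1 KiB = 2^10 bytes = 1,024 bytes
6,600,000,000 / 1,024 = 6,445,312.50 KiB

6,445,312.50 KiB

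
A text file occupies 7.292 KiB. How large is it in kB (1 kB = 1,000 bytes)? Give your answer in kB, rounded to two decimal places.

7.47 kB

7.292 KiB × 1,024 bytes/KiB = 7,467.008 bytes
1 kB = 1,000 bytes
7,467.008 / 1,000 = 7.47 kB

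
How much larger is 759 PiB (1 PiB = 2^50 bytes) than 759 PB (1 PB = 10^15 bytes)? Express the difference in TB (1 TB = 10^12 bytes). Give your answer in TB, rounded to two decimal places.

95,558.03 TB

759 PiB = 759 × 1,125,899,906,842,624 = 854,558,029,293,551,616 bytes
759 PB = 759 × 1,000,000,000,000,000 = 759,000,000,000,000,000 bytes
difference = 95,558,029,293,551,616 bytes
95,558,029,293,551,616 / 1,000,000,000,000 = 95,558.03 TB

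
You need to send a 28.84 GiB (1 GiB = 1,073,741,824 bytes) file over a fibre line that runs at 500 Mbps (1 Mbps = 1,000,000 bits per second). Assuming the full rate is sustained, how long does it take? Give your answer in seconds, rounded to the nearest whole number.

28.84 GiB = 30,966,714,204.16 bytes = 247,733,713,633.28 bits
500 Mbps = 500,000,000 bits/s
time = 247,733,713,633.28 / 500,000,000 = 495 s

495 seconds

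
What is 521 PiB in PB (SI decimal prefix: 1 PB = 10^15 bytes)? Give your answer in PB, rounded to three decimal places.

521 PiB × 1,125,899,906,842,624 bytes/PiB = 586,593,851,465,007,104 bytes
1 PB = 1,000,000,000,000,000 bytes
586,593,851,465,007,104 / 1,000,000,000,000,000 = 586.594 PB

586.594 PB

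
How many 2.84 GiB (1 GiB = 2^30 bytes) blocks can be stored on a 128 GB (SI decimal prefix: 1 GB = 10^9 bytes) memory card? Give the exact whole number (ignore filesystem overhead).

Capacity: 128 GB = 128,000,000,000 bytes
Per item: 2.84 GiB = 3,049,426,780.16 bytes
⌊128,000,000,000 / 3,049,426,780.16⌋ = 41

41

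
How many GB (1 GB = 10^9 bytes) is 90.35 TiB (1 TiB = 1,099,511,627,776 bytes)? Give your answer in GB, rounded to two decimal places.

99,340.88 GB

90.35 TiB = 90.35 × 2^40 bytes = 99,340,875,569,561.6 bytes
1 GB = 1,000,000,000 bytes
99,340,875,569,561.6 / 1,000,000,000 = 99,340.88 GB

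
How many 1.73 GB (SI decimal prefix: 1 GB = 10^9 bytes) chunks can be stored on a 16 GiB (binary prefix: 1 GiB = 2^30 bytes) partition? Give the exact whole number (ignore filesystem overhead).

9

Capacity: 16 GiB = 17,179,869,184 bytes
Per item: 1.73 GB = 1,730,000,000 bytes
⌊17,179,869,184 / 1,730,000,000⌋ = 9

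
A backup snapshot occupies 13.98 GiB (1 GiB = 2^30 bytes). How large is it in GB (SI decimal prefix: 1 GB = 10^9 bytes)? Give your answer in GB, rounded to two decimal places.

13.98 GiB × 1,073,741,824 bytes/GiB = 15,010,910,699.52 bytes
1 GB = 1,000,000,000 bytes
15,010,910,699.52 / 1,000,000,000 = 15.01 GB

15.01 GB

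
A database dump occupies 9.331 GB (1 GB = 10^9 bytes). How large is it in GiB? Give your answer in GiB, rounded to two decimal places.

8.69 GiB

9.331 GB = 9.331 × 10^9 bytes = 9,331,000,000 bytes
1 GiB = 1,073,741,824 bytes
9,331,000,000 / 1,073,741,824 = 8.69 GiB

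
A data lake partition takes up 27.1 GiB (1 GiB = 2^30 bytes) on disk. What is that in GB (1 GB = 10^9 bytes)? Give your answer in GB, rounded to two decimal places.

27.1 GiB × 1,073,741,824 bytes/GiB = 29,098,403,430.4 bytes
1 GB = 1,000,000,000 bytes
29,098,403,430.4 / 1,000,000,000 = 29.10 GB

29.10 GB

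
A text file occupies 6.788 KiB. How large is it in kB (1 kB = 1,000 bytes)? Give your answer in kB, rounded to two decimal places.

6.95 kB

6.788 KiB = 6.788 × 2^10 bytes = 6,950.912 bytes
1 kB = 10^3 bytes = 1,000 bytes
6,950.912 / 1,000 = 6.95 kB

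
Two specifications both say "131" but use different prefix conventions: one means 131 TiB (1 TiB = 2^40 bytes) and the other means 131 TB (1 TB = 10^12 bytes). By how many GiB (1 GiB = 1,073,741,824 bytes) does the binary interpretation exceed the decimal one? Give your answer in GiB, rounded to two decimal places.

131 TiB = 131 × 1,099,511,627,776 = 144,036,023,238,656 bytes
131 TB = 131 × 1,000,000,000,000 = 131,000,000,000,000 bytes
difference = 13,036,023,238,656 bytes
13,036,023,238,656 / 1,073,741,824 = 12,140.74 GiB

12,140.74 GiB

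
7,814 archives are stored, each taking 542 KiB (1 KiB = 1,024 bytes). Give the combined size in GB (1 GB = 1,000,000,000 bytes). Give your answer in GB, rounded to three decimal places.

Total = 7,814 × 542 KiB = 4,235,188 KiB
= 4,235,188 × 1,024 bytes = 4,336,832,512 bytes
1 GB = 1,000,000,000 bytes
4,336,832,512 / 1,000,000,000 = 4.337 GB

4.337 GB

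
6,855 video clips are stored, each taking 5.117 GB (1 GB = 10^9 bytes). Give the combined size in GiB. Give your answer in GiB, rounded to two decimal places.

Total = 6,855 × 5.117 GB = 35077.035 GB
= 35077.035 × 1,000,000,000 bytes = 35,077,035,000,000 bytes
1 GiB = 1,073,741,824 bytes
35,077,035,000,000 / 1,073,741,824 = 32,668.03 GiB

32,668.03 GiB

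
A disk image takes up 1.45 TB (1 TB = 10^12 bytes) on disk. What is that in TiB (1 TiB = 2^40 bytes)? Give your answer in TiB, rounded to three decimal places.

1.45 TB = 1.45 × 10^12 bytes = 1,450,000,000,000 bytes
1 TiB = 2^40 bytes = 1,099,511,627,776 bytes
1,450,000,000,000 / 1,099,511,627,776 = 1.319 TiB

1.319 TiB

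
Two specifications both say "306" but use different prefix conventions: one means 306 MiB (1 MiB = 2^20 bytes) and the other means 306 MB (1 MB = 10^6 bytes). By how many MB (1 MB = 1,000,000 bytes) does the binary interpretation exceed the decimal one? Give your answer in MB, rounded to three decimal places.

306 MiB = 306 × 1,048,576 = 320,864,256 bytes
306 MB = 306 × 1,000,000 = 306,000,000 bytes
difference = 14,864,256 bytes
14,864,256 / 1,000,000 = 14.864 MB

14.864 MB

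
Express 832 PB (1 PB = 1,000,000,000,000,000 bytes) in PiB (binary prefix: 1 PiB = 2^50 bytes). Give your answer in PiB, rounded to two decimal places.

832 PB = 832 × 10^15 bytes = 832,000,000,000,000,000 bytes
1 PiB = 1,125,899,906,842,624 bytes
832,000,000,000,000,000 / 1,125,899,906,842,624 = 738.96 PiB

738.96 PiB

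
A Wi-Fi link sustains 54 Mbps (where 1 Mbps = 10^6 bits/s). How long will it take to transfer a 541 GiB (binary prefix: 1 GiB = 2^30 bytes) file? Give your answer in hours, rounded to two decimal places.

541 GiB = 580,894,326,784 bytes = 4,647,154,614,272 bits
54 Mbps = 54,000,000 bits/s
time = 4,647,154,614,272 / 54,000,000 = 86,058.4188 s
86,058.4188 s / 3600 = 23.91 hours

23.91 hours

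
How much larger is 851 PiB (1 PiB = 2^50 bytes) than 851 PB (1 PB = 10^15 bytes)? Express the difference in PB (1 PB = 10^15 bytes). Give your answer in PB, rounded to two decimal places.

107.14 PB

851 PiB = 851 × 1,125,899,906,842,624 = 958,140,820,723,073,024 bytes
851 PB = 851 × 1,000,000,000,000,000 = 851,000,000,000,000,000 bytes
difference = 107,140,820,723,073,024 bytes
107,140,820,723,073,024 / 1,000,000,000,000,000 = 107.14 PB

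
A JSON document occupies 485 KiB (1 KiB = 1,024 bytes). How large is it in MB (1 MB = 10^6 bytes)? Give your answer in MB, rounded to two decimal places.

485 KiB × 1,024 bytes/KiB = 496,640 bytes
1 MB = 1,000,000 bytes
496,640 / 1,000,000 = 0.50 MB

0.50 MB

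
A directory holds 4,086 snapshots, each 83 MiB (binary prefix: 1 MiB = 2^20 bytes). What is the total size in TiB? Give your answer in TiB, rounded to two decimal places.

0.32 TiB

Total = 4,086 × 83 MiB = 339,138 MiB
= 339,138 × 1,048,576 bytes = 355,611,967,488 bytes
1 TiB = 1,099,511,627,776 bytes
355,611,967,488 / 1,099,511,627,776 = 0.32 TiB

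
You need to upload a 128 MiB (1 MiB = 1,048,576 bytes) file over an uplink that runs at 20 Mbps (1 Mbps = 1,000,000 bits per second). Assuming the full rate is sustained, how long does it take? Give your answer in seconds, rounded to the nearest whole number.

128 MiB = 134,217,728 bytes = 1,073,741,824 bits
20 Mbps = 20,000,000 bits/s
time = 1,073,741,824 / 20,000,000 = 54 s

54 seconds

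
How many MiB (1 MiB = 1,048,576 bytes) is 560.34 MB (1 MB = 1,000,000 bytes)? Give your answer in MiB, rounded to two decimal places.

534.38 MiB

560.34 MB = 560.34 × 10^6 bytes = 560,340,000 bytes
1 MiB = 2^20 bytes = 1,048,576 bytes
560,340,000 / 1,048,576 = 534.38 MiB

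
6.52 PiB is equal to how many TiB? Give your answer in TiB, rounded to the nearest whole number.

6.52 PiB × 1,125,899,906,842,624 bytes/PiB = 7,340,867,392,613,908.48 bytes
1 TiB = 2^40 bytes = 1,099,511,627,776 bytes
7,340,867,392,613,908.48 / 1,099,511,627,776 = 6,676 TiB

6,676 TiB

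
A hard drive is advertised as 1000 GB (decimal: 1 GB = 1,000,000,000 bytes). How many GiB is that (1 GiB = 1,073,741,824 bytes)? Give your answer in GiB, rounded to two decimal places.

1000 GB × 1,000,000,000 bytes/GB = 1,000,000,000,000 bytes
1 GiB = 2^30 bytes = 1,073,741,824 bytes
1,000,000,000,000 / 1,073,741,824 = 931.32 GiB

931.32 GiB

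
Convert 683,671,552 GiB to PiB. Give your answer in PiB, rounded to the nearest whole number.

683,671,552 GiB = 683,671,552 × 2^30 bytes = 734,086,739,261,390,848 bytes
1 PiB = 1,125,899,906,842,624 bytes
734,086,739,261,390,848 / 1,125,899,906,842,624 = 652 PiB

652 PiB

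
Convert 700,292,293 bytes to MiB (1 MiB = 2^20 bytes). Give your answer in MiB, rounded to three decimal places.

700,292,293 bytes given.
1 MiB = 2^20 bytes = 1,048,576 bytes
700,292,293 / 1,048,576 = 667.851 MiB

667.851 MiB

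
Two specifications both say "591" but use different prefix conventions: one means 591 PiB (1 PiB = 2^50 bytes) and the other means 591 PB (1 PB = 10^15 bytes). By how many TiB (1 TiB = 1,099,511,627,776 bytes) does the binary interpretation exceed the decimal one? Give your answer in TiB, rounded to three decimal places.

591 PiB = 591 × 1,125,899,906,842,624 = 665,406,844,943,990,784 bytes
591 PB = 591 × 1,000,000,000,000,000 = 591,000,000,000,000,000 bytes
difference = 74,406,844,943,990,784 bytes
74,406,844,943,990,784 / 1,099,511,627,776 = 67,672.631 TiB

67,672.631 TiB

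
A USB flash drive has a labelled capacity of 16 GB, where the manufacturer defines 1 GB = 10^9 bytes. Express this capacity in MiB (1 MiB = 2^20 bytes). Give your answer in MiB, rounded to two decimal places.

16 GB = 16 × 10^9 bytes = 16,000,000,000 bytes
1 MiB = 1,048,576 bytes
16,000,000,000 / 1,048,576 = 15,258.79 MiB

15,258.79 MiB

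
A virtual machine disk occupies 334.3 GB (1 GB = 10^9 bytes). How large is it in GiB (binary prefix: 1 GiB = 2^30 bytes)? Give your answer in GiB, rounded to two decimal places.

311.34 GiB

334.3 GB × 1,000,000,000 bytes/GB = 334,300,000,000 bytes
1 GiB = 1,073,741,824 bytes
334,300,000,000 / 1,073,741,824 = 311.34 GiB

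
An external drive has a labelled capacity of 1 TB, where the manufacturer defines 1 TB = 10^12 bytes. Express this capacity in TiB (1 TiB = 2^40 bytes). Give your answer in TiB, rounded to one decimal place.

1 TB × 1,000,000,000,000 bytes/TB = 1,000,000,000,000 bytes
1 TiB = 2^40 bytes = 1,099,511,627,776 bytes
1,000,000,000,000 / 1,099,511,627,776 = 0.9 TiB

0.9 TiB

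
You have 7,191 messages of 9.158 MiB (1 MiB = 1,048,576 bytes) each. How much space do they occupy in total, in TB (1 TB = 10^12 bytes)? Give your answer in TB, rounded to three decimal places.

Total = 7,191 × 9.158 MiB = 65855.178 MiB
= 65855.178 × 1,048,576 bytes = 69,054,159,126.528 bytes
1 TB = 1,000,000,000,000 bytes
69,054,159,126.528 / 1,000,000,000,000 = 0.069 TB

0.069 TB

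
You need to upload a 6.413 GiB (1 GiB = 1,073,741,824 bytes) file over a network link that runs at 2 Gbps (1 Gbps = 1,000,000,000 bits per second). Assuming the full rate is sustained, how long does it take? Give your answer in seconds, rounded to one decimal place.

6.413 GiB = 6,885,906,317.312 bytes = 55,087,250,538.496 bits
2 Gbps = 2,000,000,000 bits/s
time = 55,087,250,538.496 / 2,000,000,000 = 27.5 s

27.5 seconds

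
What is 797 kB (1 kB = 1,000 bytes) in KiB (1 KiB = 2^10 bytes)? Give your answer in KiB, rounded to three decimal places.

778.320 KiB

797 kB = 797 × 10^3 bytes = 797,000 bytes
1 KiB = 1,024 bytes
797,000 / 1,024 = 778.320 KiB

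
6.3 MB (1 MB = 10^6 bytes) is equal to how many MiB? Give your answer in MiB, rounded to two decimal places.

6.3 MB = 6.3 × 10^6 bytes = 6,300,000 bytes
1 MiB = 2^20 bytes = 1,048,576 bytes
6,300,000 / 1,048,576 = 6.01 MiB

6.01 MiB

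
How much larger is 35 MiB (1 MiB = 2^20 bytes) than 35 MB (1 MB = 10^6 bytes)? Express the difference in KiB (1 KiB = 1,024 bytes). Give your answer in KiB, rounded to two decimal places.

1,660.31 KiB

35 MiB = 35 × 1,048,576 = 36,700,160 bytes
35 MB = 35 × 1,000,000 = 35,000,000 bytes
difference = 1,700,160 bytes
1,700,160 / 1,024 = 1,660.31 KiB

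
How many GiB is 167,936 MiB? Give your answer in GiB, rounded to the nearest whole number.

167,936 MiB = 167,936 × 2^20 bytes = 176,093,659,136 bytes
1 GiB = 1,073,741,824 bytes
176,093,659,136 / 1,073,741,824 = 164 GiB

164 GiB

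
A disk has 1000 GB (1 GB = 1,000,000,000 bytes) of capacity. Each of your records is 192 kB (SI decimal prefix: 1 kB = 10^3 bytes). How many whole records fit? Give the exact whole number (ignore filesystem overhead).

Capacity: 1000 GB = 1,000,000,000,000 bytes
Per item: 192 kB = 192,000 bytes
⌊1,000,000,000,000 / 192,000⌋ = 5,208,333

5,208,333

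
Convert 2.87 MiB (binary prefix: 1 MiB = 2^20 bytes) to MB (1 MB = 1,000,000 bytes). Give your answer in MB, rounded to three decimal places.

3.009 MB

2.87 MiB × 1,048,576 bytes/MiB = 3,009,413.12 bytes
1 MB = 1,000,000 bytes
3,009,413.12 / 1,000,000 = 3.009 MB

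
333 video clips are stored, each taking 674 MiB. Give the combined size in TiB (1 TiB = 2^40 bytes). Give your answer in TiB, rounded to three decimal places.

Total = 333 × 674 MiB = 224,442 MiB
= 224,442 × 1,048,576 bytes = 235,344,494,592 bytes
1 TiB = 1,099,511,627,776 bytes
235,344,494,592 / 1,099,511,627,776 = 0.214 TiB

0.214 TiB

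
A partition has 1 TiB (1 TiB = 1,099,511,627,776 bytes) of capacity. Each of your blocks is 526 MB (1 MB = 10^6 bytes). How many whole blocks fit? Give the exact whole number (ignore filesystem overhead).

2,090

Capacity: 1 TiB = 1,099,511,627,776 bytes
Per item: 526 MB = 526,000,000 bytes
⌊1,099,511,627,776 / 526,000,000⌋ = 2,090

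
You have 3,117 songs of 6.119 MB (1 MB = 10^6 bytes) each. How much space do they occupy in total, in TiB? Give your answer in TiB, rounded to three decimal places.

Total = 3,117 × 6.119 MB = 19072.923 MB
= 19072.923 × 1,000,000 bytes = 19,072,923,000 bytes
1 TiB = 1,099,511,627,776 bytes
19,072,923,000 / 1,099,511,627,776 = 0.017 TiB

0.017 TiB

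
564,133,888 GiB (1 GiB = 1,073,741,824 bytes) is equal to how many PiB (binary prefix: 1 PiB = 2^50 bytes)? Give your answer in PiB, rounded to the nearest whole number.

564,133,888 GiB = 564,133,888 × 2^30 bytes = 605,734,149,881,331,712 bytes
1 PiB = 1,125,899,906,842,624 bytes
605,734,149,881,331,712 / 1,125,899,906,842,624 = 538 PiB

538 PiB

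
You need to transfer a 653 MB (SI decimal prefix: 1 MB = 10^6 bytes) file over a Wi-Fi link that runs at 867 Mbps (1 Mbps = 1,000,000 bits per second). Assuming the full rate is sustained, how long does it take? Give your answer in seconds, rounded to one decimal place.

6.0 seconds

653 MB = 653,000,000 bytes = 5,224,000,000 bits
867 Mbps = 867,000,000 bits/s
time = 5,224,000,000 / 867,000,000 = 6.0 s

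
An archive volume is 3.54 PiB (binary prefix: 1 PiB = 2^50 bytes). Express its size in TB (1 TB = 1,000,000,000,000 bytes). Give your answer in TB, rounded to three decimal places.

3.54 PiB = 3.54 × 2^50 bytes = 3,985,685,670,222,888.96 bytes
1 TB = 10^12 bytes = 1,000,000,000,000 bytes
3,985,685,670,222,888.96 / 1,000,000,000,000 = 3,985.686 TB

3,985.686 TB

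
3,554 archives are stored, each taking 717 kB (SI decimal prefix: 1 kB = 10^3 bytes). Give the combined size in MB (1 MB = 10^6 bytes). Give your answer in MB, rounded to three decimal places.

2,548.218 MB

Total = 3,554 × 717 kB = 2,548,218 kB
= 2,548,218 × 1,000 bytes = 2,548,218,000 bytes
1 MB = 1,000,000 bytes
2,548,218,000 / 1,000,000 = 2,548.218 MB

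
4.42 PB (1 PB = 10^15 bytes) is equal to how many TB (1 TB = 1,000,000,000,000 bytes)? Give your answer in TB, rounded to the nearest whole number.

4.42 PB = 4.42 × 10^15 bytes = 4,420,000,000,000,000 bytes
1 TB = 10^12 bytes = 1,000,000,000,000 bytes
4,420,000,000,000,000 / 1,000,000,000,000 = 4,420 TB

4,420 TB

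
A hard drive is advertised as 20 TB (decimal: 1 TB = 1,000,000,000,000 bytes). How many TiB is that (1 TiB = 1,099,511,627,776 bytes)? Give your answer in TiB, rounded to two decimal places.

20 TB = 20 × 10^12 bytes = 20,000,000,000,000 bytes
1 TiB = 2^40 bytes = 1,099,511,627,776 bytes
20,000,000,000,000 / 1,099,511,627,776 = 18.19 TiB

18.19 TiB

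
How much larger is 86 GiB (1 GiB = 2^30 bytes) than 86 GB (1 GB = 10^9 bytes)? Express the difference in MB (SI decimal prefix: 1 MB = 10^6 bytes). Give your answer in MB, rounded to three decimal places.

6,341.797 MB

86 GiB = 86 × 1,073,741,824 = 92,341,796,864 bytes
86 GB = 86 × 1,000,000,000 = 86,000,000,000 bytes
difference = 6,341,796,864 bytes
6,341,796,864 / 1,000,000 = 6,341.797 MB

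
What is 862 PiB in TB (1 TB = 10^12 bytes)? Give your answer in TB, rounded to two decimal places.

862 PiB × 1,125,899,906,842,624 bytes/PiB = 970,525,719,698,341,888 bytes
1 TB = 10^12 bytes = 1,000,000,000,000 bytes
970,525,719,698,341,888 / 1,000,000,000,000 = 970,525.72 TB

970,525.72 TB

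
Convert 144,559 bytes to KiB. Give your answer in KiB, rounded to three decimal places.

141.171 KiB

144,559 bytes given.
1 KiB = 2^10 bytes = 1,024 bytes
144,559 / 1,024 = 141.171 KiB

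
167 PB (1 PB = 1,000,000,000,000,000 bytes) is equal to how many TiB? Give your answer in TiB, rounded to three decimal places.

151,885.615 TiB

167 PB × 1,000,000,000,000,000 bytes/PB = 167,000,000,000,000,000 bytes
1 TiB = 2^40 bytes = 1,099,511,627,776 bytes
167,000,000,000,000,000 / 1,099,511,627,776 = 151,885.615 TiB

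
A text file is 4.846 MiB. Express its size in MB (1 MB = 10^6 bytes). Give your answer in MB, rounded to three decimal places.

5.081 MB

4.846 MiB = 4.846 × 2^20 bytes = 5,081,399.296 bytes
1 MB = 1,000,000 bytes
5,081,399.296 / 1,000,000 = 5.081 MB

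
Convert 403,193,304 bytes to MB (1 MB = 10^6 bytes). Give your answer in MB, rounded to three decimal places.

403.193 MB

403,193,304 bytes given.
1 MB = 1,000,000 bytes
403,193,304 / 1,000,000 = 403.193 MB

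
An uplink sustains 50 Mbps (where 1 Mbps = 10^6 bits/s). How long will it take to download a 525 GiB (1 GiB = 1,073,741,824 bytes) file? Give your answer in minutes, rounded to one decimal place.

1,503.2 minutes

525 GiB = 563,714,457,600 bytes = 4,509,715,660,800 bits
50 Mbps = 50,000,000 bits/s
time = 4,509,715,660,800 / 50,000,000 = 90,194.31 s
90,194.31 s / 60 = 1,503.2 minutes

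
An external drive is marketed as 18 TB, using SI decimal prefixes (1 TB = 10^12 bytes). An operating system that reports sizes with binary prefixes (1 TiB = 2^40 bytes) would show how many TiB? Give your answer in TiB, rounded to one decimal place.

18 TB = 18 × 10^12 bytes = 18,000,000,000,000 bytes
1 TiB = 1,099,511,627,776 bytes
18,000,000,000,000 / 1,099,511,627,776 = 16.4 TiB

16.4 TiB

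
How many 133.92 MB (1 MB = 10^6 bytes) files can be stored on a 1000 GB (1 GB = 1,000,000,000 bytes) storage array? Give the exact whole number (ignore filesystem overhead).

7,467

Capacity: 1000 GB = 1,000,000,000,000 bytes
Per item: 133.92 MB = 133,920,000 bytes
⌊1,000,000,000,000 / 133,920,000⌋ = 7,467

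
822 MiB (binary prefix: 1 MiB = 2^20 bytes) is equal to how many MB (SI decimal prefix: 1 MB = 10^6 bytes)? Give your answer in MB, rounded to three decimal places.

861.929 MB

822 MiB = 822 × 2^20 bytes = 861,929,472 bytes
1 MB = 10^6 bytes = 1,000,000 bytes
861,929,472 / 1,000,000 = 861.929 MB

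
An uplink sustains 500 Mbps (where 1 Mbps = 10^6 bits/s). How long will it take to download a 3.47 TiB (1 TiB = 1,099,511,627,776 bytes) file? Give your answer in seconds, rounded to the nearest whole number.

61,045 seconds

3.47 TiB = 3,815,305,348,382.72 bytes = 30,522,442,787,061.76 bits
500 Mbps = 500,000,000 bits/s
time = 30,522,442,787,061.76 / 500,000,000 = 61,045 s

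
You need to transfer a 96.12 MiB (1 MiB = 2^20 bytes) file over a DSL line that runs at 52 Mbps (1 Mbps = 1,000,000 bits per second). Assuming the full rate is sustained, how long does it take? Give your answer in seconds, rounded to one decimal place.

15.5 seconds

96.12 MiB = 100,789,125.12 bytes = 806,313,000.96 bits
52 Mbps = 52,000,000 bits/s
time = 806,313,000.96 / 52,000,000 = 15.5 s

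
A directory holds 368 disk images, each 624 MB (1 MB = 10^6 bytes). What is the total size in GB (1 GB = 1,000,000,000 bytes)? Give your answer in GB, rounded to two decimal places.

Total = 368 × 624 MB = 229,632 MB
= 229,632 × 1,000,000 bytes = 229,632,000,000 bytes
1 GB = 1,000,000,000 bytes
229,632,000,000 / 1,000,000,000 = 229.63 GB

229.63 GB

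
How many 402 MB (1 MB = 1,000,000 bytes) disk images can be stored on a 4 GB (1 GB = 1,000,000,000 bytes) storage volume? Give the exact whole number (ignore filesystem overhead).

9

Capacity: 4 GB = 4,000,000,000 bytes
Per item: 402 MB = 402,000,000 bytes
⌊4,000,000,000 / 402,000,000⌋ = 9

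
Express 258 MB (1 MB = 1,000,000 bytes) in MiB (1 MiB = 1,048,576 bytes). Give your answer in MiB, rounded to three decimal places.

258 MB × 1,000,000 bytes/MB = 258,000,000 bytes
1 MiB = 1,048,576 bytes
258,000,000 / 1,048,576 = 246.048 MiB

246.048 MiB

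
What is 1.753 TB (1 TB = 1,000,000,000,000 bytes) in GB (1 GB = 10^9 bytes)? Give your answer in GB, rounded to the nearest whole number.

1,753 GB

1.753 TB = 1.753 × 10^12 bytes = 1,753,000,000,000 bytes
1 GB = 10^9 bytes = 1,000,000,000 bytes
1,753,000,000,000 / 1,000,000,000 = 1,753 GB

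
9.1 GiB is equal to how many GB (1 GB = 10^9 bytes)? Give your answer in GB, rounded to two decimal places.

9.1 GiB = 9.1 × 2^30 bytes = 9,771,050,598.4 bytes
1 GB = 10^9 bytes = 1,000,000,000 bytes
9,771,050,598.4 / 1,000,000,000 = 9.77 GB

9.77 GB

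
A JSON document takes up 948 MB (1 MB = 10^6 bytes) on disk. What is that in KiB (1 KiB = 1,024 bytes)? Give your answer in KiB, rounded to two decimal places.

925,781.25 KiB

948 MB = 948 × 10^6 bytes = 948,000,000 bytes
1 KiB = 1,024 bytes
948,000,000 / 1,024 = 925,781.25 KiB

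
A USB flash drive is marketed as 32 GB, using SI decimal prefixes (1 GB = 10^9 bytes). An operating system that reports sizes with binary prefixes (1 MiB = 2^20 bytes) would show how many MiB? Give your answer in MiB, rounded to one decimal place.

30,517.6 MiB

32 GB × 1,000,000,000 bytes/GB = 32,000,000,000 bytes
1 MiB = 2^20 bytes = 1,048,576 bytes
32,000,000,000 / 1,048,576 = 30,517.6 MiB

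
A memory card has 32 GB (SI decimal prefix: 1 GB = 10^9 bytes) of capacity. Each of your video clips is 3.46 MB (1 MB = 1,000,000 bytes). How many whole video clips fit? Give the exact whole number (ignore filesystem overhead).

9,248

Capacity: 32 GB = 32,000,000,000 bytes
Per item: 3.46 MB = 3,460,000 bytes
⌊32,000,000,000 / 3,460,000⌋ = 9,248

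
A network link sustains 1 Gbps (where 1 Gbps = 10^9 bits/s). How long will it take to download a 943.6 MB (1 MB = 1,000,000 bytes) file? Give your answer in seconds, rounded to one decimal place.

943.6 MB = 943,600,000 bytes = 7,548,800,000 bits
1 Gbps = 1,000,000,000 bits/s
time = 7,548,800,000 / 1,000,000,000 = 7.5 s

7.5 seconds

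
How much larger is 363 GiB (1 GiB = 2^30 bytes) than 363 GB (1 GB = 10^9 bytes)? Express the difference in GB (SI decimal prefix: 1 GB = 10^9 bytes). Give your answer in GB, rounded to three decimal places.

363 GiB = 363 × 1,073,741,824 = 389,768,282,112 bytes
363 GB = 363 × 1,000,000,000 = 363,000,000,000 bytes
difference = 26,768,282,112 bytes
26,768,282,112 / 1,000,000,000 = 26.768 GB

26.768 GB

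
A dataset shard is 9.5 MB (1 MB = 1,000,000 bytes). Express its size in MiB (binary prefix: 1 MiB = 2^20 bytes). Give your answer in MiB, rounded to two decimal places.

9.5 MB = 9.5 × 10^6 bytes = 9,500,000 bytes
1 MiB = 1,048,576 bytes
9,500,000 / 1,048,576 = 9.06 MiB

9.06 MiB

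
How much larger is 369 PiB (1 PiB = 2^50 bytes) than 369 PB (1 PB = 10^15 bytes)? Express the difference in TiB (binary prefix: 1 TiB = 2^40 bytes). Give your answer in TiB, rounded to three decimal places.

42,252.455 TiB

369 PiB = 369 × 1,125,899,906,842,624 = 415,457,065,624,928,256 bytes
369 PB = 369 × 1,000,000,000,000,000 = 369,000,000,000,000,000 bytes
difference = 46,457,065,624,928,256 bytes
46,457,065,624,928,256 / 1,099,511,627,776 = 42,252.455 TiB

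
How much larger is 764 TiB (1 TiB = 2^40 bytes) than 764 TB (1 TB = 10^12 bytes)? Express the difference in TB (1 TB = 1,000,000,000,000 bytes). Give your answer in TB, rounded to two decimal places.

76.03 TB

764 TiB = 764 × 1,099,511,627,776 = 840,026,883,620,864 bytes
764 TB = 764 × 1,000,000,000,000 = 764,000,000,000,000 bytes
difference = 76,026,883,620,864 bytes
76,026,883,620,864 / 1,000,000,000,000 = 76.03 TB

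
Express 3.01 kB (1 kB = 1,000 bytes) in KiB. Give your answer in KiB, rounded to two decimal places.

3.01 kB × 1,000 bytes/kB = 3,010 bytes
1 KiB = 1,024 bytes
3,010 / 1,024 = 2.94 KiB

2.94 KiB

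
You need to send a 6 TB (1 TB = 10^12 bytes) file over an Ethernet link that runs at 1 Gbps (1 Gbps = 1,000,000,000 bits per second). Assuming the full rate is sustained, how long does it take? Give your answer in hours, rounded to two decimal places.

6 TB = 6,000,000,000,000 bytes = 48,000,000,000,000 bits
1 Gbps = 1,000,000,000 bits/s
time = 48,000,000,000,000 / 1,000,000,000 = 48,000.0000 s
48,000.0000 s / 3600 = 13.33 hours

13.33 hours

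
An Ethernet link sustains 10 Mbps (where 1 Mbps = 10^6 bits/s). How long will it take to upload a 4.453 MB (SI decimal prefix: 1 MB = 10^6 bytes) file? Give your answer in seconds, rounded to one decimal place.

3.6 seconds

4.453 MB = 4,453,000 bytes = 35,624,000 bits
10 Mbps = 10,000,000 bits/s
time = 35,624,000 / 10,000,000 = 3.6 s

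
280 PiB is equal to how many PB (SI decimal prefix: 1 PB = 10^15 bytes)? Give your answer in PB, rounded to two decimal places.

280 PiB = 280 × 2^50 bytes = 315,251,973,915,934,720 bytes
1 PB = 1,000,000,000,000,000 bytes
315,251,973,915,934,720 / 1,000,000,000,000,000 = 315.25 PB

315.25 PB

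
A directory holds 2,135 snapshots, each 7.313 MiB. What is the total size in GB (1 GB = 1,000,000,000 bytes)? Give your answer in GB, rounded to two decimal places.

Total = 2,135 × 7.313 MiB = 15613.255 MiB
= 15613.255 × 1,048,576 bytes = 16,371,684,474.88 bytes
1 GB = 1,000,000,000 bytes
16,371,684,474.88 / 1,000,000,000 = 16.37 GB

16.37 GB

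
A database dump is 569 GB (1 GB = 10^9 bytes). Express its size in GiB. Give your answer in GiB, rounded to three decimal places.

529.923 GiB

569 GB = 569 × 10^9 bytes = 569,000,000,000 bytes
1 GiB = 1,073,741,824 bytes
569,000,000,000 / 1,073,741,824 = 529.923 GiB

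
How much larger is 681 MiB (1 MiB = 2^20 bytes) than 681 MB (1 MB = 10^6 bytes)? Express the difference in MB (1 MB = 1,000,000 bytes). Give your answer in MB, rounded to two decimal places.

681 MiB = 681 × 1,048,576 = 714,080,256 bytes
681 MB = 681 × 1,000,000 = 681,000,000 bytes
difference = 33,080,256 bytes
33,080,256 / 1,000,000 = 33.08 MB

33.08 MB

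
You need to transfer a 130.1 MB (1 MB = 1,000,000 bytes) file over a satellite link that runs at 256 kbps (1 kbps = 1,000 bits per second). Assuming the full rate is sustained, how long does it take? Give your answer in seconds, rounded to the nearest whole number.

4,066 seconds

130.1 MB = 130,100,000 bytes = 1,040,800,000 bits
256 kbps = 256,000 bits/s
time = 1,040,800,000 / 256,000 = 4,066 s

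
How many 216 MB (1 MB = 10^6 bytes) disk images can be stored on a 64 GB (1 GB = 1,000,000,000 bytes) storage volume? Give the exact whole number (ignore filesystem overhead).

Capacity: 64 GB = 64,000,000,000 bytes
Per item: 216 MB = 216,000,000 bytes
⌊64,000,000,000 / 216,000,000⌋ = 296

296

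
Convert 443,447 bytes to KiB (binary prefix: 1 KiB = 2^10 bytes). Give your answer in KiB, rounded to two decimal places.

433.05 KiB

443,447 bytes given.
1 KiB = 2^10 bytes = 1,024 bytes
443,447 / 1,024 = 433.05 KiB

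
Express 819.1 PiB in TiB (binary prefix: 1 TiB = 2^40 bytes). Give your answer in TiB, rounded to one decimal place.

838,758.4 TiB

819.1 PiB = 819.1 × 2^50 bytes = 922,224,613,694,793,318.4 bytes
1 TiB = 1,099,511,627,776 bytes
922,224,613,694,793,318.4 / 1,099,511,627,776 = 838,758.4 TiB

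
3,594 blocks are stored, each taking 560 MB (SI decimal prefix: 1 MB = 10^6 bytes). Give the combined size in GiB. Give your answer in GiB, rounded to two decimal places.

1,874.42 GiB

Total = 3,594 × 560 MB = 2,012,640 MB
= 2,012,640 × 1,000,000 bytes = 2,012,640,000,000 bytes
1 GiB = 1,073,741,824 bytes
2,012,640,000,000 / 1,073,741,824 = 1,874.42 GiB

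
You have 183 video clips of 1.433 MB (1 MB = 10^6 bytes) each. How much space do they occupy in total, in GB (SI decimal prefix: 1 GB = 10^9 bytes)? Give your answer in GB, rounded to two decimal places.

0.26 GB

Total = 183 × 1.433 MB = 262.239 MB
= 262.239 × 1,000,000 bytes = 262,239,000 bytes
1 GB = 1,000,000,000 bytes
262,239,000 / 1,000,000,000 = 0.26 GB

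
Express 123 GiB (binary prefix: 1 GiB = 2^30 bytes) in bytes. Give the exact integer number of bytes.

132,070,244,352 bytes

123 × 1,073,741,824 = 132,070,244,352 bytes  (1 GiB = 2^30 bytes)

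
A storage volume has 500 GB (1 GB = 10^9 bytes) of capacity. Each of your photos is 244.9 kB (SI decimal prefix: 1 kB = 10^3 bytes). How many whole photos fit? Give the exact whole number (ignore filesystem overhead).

2,041,649

Capacity: 500 GB = 500,000,000,000 bytes
Per item: 244.9 kB = 244,900 bytes
⌊500,000,000,000 / 244,900⌋ = 2,041,649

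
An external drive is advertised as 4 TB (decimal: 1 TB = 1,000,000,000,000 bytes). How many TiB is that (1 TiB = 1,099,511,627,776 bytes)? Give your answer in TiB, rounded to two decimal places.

3.64 TiB

4 TB × 1,000,000,000,000 bytes/TB = 4,000,000,000,000 bytes
1 TiB = 1,099,511,627,776 bytes
4,000,000,000,000 / 1,099,511,627,776 = 3.64 TiB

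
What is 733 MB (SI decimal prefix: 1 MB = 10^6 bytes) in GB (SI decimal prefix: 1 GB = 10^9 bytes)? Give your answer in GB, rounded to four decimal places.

0.7330 GB

733 MB = 733 × 10^6 bytes = 733,000,000 bytes
1 GB = 1,000,000,000 bytes
733,000,000 / 1,000,000,000 = 0.7330 GB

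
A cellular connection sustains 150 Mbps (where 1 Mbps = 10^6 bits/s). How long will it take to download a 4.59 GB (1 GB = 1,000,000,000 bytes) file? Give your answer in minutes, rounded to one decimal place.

4.1 minutes

4.59 GB = 4,590,000,000 bytes = 36,720,000,000 bits
150 Mbps = 150,000,000 bits/s
time = 36,720,000,000 / 150,000,000 = 244.80 s
244.80 s / 60 = 4.1 minutes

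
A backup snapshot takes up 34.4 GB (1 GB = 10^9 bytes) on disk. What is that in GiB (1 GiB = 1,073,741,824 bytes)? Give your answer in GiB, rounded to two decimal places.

34.4 GB = 34.4 × 10^9 bytes = 34,400,000,000 bytes
1 GiB = 2^30 bytes = 1,073,741,824 bytes
34,400,000,000 / 1,073,741,824 = 32.04 GiB

32.04 GiB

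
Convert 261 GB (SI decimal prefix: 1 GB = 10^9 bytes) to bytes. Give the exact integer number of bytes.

261,000,000,000 bytes

261 × 1,000,000,000 = 261,000,000,000 bytes  (1 GB = 10^9 bytes)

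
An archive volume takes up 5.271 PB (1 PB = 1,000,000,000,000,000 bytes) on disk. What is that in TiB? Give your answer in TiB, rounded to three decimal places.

4,793.947 TiB

5.271 PB = 5.271 × 10^15 bytes = 5,271,000,000,000,000 bytes
1 TiB = 1,099,511,627,776 bytes
5,271,000,000,000,000 / 1,099,511,627,776 = 4,793.947 TiB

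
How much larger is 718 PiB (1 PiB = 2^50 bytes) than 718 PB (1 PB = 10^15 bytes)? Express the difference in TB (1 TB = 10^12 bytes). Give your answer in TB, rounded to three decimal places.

90,396.133 TB

718 PiB = 718 × 1,125,899,906,842,624 = 808,396,133,113,004,032 bytes
718 PB = 718 × 1,000,000,000,000,000 = 718,000,000,000,000,000 bytes
difference = 90,396,133,113,004,032 bytes
90,396,133,113,004,032 / 1,000,000,000,000 = 90,396.133 TB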